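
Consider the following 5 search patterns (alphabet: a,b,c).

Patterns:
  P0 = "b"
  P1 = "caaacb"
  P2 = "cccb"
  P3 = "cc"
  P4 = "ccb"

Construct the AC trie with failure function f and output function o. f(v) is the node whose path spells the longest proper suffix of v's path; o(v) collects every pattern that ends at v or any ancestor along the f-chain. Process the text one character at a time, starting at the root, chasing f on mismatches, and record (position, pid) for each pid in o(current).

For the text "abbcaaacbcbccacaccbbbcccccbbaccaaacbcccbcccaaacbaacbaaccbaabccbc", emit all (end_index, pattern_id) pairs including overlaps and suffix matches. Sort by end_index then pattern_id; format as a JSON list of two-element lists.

Build:
Trie nodes:
  n0 'ε': b→1 c→2
  n1 'b': ·  [P0 ends]
  n2 'c': a→3 c→8
  n3 'ca': a→4
  n4 'caa': a→5
  n5 'caaa': c→6
  n6 'caaac': b→7
  n7 'caaacb': ·  [P1 ends]
  n8 'cc': b→11 c→9  [P3 ends]
  n9 'ccc': b→10
  n10 'cccb': ·  [P2 ends]
  n11 'ccb': ·  [P4 ends]

BFS fail/out derivation:
  fail(1) 'b': from fail(0)=0 chase 'b': 0 ⇒ 0;  out={0}∪out(0)={0}
  fail(2) 'c': from fail(0)=0 chase 'c': 0 ⇒ 0;  out=∅∪out(0)=∅
  fail(3) 'ca': from fail(2)=0 chase 'a': 0 ⇒ 0;  out=∅∪out(0)=∅
  fail(8) 'cc': from fail(2)=0 chase 'c': 0 ⇒ 2;  out={3}∪out(2)={3}
  fail(4) 'caa': from fail(3)=0 chase 'a': 0 ⇒ 0;  out=∅∪out(0)=∅
  fail(9) 'ccc': from fail(8)=2 chase 'c': 2 ⇒ 8;  out=∅∪out(8)={3}
  fail(11) 'ccb': from fail(8)=2 chase 'b': 2→0 ⇒ 1;  out={4}∪out(1)={0,4}
  fail(5) 'caaa': from fail(4)=0 chase 'a': 0 ⇒ 0;  out=∅∪out(0)=∅
  fail(10) 'cccb': from fail(9)=8 chase 'b': 8 ⇒ 11;  out={2}∪out(11)={0,2,4}
  fail(6) 'caaac': from fail(5)=0 chase 'c': 0 ⇒ 2;  out=∅∪out(2)=∅
  fail(7) 'caaacb': from fail(6)=2 chase 'b': 2→0 ⇒ 1;  out={1}∪out(1)={0,1}

Scan:
[0] read 'a'  n0⇒n0
[1] read 'b'  n0⇒n1  → match P0@[1:1]
[2] read 'b'  n1⇒n1 ·f  → match P0@[2:2]
[3] read 'c'  n1⇒n2 ·f
[4] read 'a'  n2⇒n3
[5] read 'a'  n3⇒n4
[6] read 'a'  n4⇒n5
[7] read 'c'  n5⇒n6
[8] read 'b'  n6⇒n7  → match P0@[8:8],P1@[3:8]
[9] read 'c'  n7⇒n2 ·f
[10] read 'b'  n2⇒n1 ·f  → match P0@[10:10]
[11] read 'c'  n1⇒n2 ·f
[12] read 'c'  n2⇒n8  → match P3@[11:12]
[13] read 'a'  n8⇒n3 ·f
[14] read 'c'  n3⇒n2 ·f
[15] read 'a'  n2⇒n3
[16] read 'c'  n3⇒n2 ·f
[17] read 'c'  n2⇒n8  → match P3@[16:17]
[18] read 'b'  n8⇒n11  → match P0@[18:18],P4@[16:18]
[19] read 'b'  n11⇒n1 ·f  → match P0@[19:19]
[20] read 'b'  n1⇒n1 ·f  → match P0@[20:20]
[21] read 'c'  n1⇒n2 ·f
[22] read 'c'  n2⇒n8  → match P3@[21:22]
[23] read 'c'  n8⇒n9  → match P3@[22:23]
[24] read 'c'  n9⇒n9 ·f  → match P3@[23:24]
[25] read 'c'  n9⇒n9 ·f  → match P3@[24:25]
[26] read 'b'  n9⇒n10  → match P0@[26:26],P2@[23:26],P4@[24:26]
[27] read 'b'  n10⇒n1 ·f  → match P0@[27:27]
[28] read 'a'  n1⇒n0 ·f
[29] read 'c'  n0⇒n2
[30] read 'c'  n2⇒n8  → match P3@[29:30]
[31] read 'a'  n8⇒n3 ·f
[32] read 'a'  n3⇒n4
[33] read 'a'  n4⇒n5
[34] read 'c'  n5⇒n6
[35] read 'b'  n6⇒n7  → match P0@[35:35],P1@[30:35]
[36] read 'c'  n7⇒n2 ·f
[37] read 'c'  n2⇒n8  → match P3@[36:37]
[38] read 'c'  n8⇒n9  → match P3@[37:38]
[39] read 'b'  n9⇒n10  → match P0@[39:39],P2@[36:39],P4@[37:39]
[40] read 'c'  n10⇒n2 ·f
[41] read 'c'  n2⇒n8  → match P3@[40:41]
[42] read 'c'  n8⇒n9  → match P3@[41:42]
[43] read 'a'  n9⇒n3 ·f
[44] read 'a'  n3⇒n4
[45] read 'a'  n4⇒n5
[46] read 'c'  n5⇒n6
[47] read 'b'  n6⇒n7  → match P0@[47:47],P1@[42:47]
[48] read 'a'  n7⇒n0 ·f
[49] read 'a'  n0⇒n0
[50] read 'c'  n0⇒n2
[51] read 'b'  n2⇒n1 ·f  → match P0@[51:51]
[52] read 'a'  n1⇒n0 ·f
[53] read 'a'  n0⇒n0
[54] read 'c'  n0⇒n2
[55] read 'c'  n2⇒n8  → match P3@[54:55]
[56] read 'b'  n8⇒n11  → match P0@[56:56],P4@[54:56]
[57] read 'a'  n11⇒n0 ·f
[58] read 'a'  n0⇒n0
[59] read 'b'  n0⇒n1  → match P0@[59:59]
[60] read 'c'  n1⇒n2 ·f
[61] read 'c'  n2⇒n8  → match P3@[60:61]
[62] read 'b'  n8⇒n11  → match P0@[62:62],P4@[60:62]
[63] read 'c'  n11⇒n2 ·f

Result: [[1,0],[2,0],[8,0],[8,1],[10,0],[12,3],[17,3],[18,0],[18,4],[19,0],[20,0],[22,3],[23,3],[24,3],[25,3],[26,0],[26,2],[26,4],[27,0],[30,3],[35,0],[35,1],[37,3],[38,3],[39,0],[39,2],[39,4],[41,3],[42,3],[47,0],[47,1],[51,0],[55,3],[56,0],[56,4],[59,0],[61,3],[62,0],[62,4]]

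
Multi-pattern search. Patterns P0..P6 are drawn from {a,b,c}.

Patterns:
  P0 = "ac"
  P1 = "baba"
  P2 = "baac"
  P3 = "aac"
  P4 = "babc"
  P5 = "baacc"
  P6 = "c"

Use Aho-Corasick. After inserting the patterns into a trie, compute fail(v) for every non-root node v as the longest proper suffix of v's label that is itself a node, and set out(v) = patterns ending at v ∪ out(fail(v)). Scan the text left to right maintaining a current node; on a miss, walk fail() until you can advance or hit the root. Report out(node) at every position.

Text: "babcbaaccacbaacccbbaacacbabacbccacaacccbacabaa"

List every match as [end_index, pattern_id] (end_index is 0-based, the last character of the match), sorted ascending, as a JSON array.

Build automaton:
Trie (insert patterns):
  0='ε' goto a→1 b→3 c→13
  1='a' goto a→9 c→2
  2='ac' goto ·  [P0 ends]
  3='b' goto a→4
  4='ba' goto a→7 b→5
  5='bab' goto a→6 c→11
  6='baba' goto ·  [P1 ends]
  7='baa' goto c→8
  8='baac' goto c→12  [P2 ends]
  9='aa' goto c→10
  10='aac' goto ·  [P3 ends]
  11='babc' goto ·  [P4 ends]
  12='baacc' goto ·  [P5 ends]
  13='c' goto ·  [P6 ends]

Failure links (BFS by depth):
  n1('a'): parent n0 fail=0; on 'a' 0 → fail=0;  out ∅∪∅=∅
  n3('b'): parent n0 fail=0; on 'b' 0 → fail=0;  out ∅∪∅=∅
  n13('c'): parent n0 fail=0; on 'c' 0 → fail=0;  out {6}∪∅={6}
  n2('ac'): parent n1 fail=0; on 'c' 0 → fail=13;  out {0}∪{6}={0,6}
  n4('ba'): parent n3 fail=0; on 'a' 0 → fail=1;  out ∅∪∅=∅
  n9('aa'): parent n1 fail=0; on 'a' 0 → fail=1;  out ∅∪∅=∅
  n5('bab'): parent n4 fail=1; on 'b' 1→0 → fail=3;  out ∅∪∅=∅
  n7('baa'): parent n4 fail=1; on 'a' 1 → fail=9;  out ∅∪∅=∅
  n10('aac'): parent n9 fail=1; on 'c' 1 → fail=2;  out {3}∪{0,6}={0,3,6}
  n6('baba'): parent n5 fail=3; on 'a' 3 → fail=4;  out {1}∪∅={1}
  n8('baac'): parent n7 fail=9; on 'c' 9 → fail=10;  out {2}∪{0,3,6}={0,2,3,6}
  n11('babc'): parent n5 fail=3; on 'c' 3→0 → fail=13;  out {4}∪{6}={4,6}
  n12('baacc'): parent n8 fail=10; on 'c' 10→2→13→0 → fail=13;  out {5}∪{6}={5,6}

Scan:
i=0 'b': node 0→3
i=1 'a': node 3→4
i=2 'b': node 4→5
i=3 'c': node 5→11  emit P4@[0:3],P6@[3:3]
i=4 'b': node 11→3 (via fail)
i=5 'a': node 3→4
i=6 'a': node 4→7
i=7 'c': node 7→8  emit P0@[6:7],P2@[4:7],P3@[5:7],P6@[7:7]
i=8 'c': node 8→12  emit P5@[4:8],P6@[8:8]
i=9 'a': node 12→1 (via fail)
i=10 'c': node 1→2  emit P0@[9:10],P6@[10:10]
i=11 'b': node 2→3 (via fail)
i=12 'a': node 3→4
i=13 'a': node 4→7
i=14 'c': node 7→8  emit P0@[13:14],P2@[11:14],P3@[12:14],P6@[14:14]
i=15 'c': node 8→12  emit P5@[11:15],P6@[15:15]
i=16 'c': node 12→13 (via fail)  emit P6@[16:16]
i=17 'b': node 13→3 (via fail)
i=18 'b': node 3→3 (via fail)
i=19 'a': node 3→4
i=20 'a': node 4→7
i=21 'c': node 7→8  emit P0@[20:21],P2@[18:21],P3@[19:21],P6@[21:21]
i=22 'a': node 8→1 (via fail)
i=23 'c': node 1→2  emit P0@[22:23],P6@[23:23]
i=24 'b': node 2→3 (via fail)
i=25 'a': node 3→4
i=26 'b': node 4→5
i=27 'a': node 5→6  emit P1@[24:27]
i=28 'c': node 6→2 (via fail)  emit P0@[27:28],P6@[28:28]
i=29 'b': node 2→3 (via fail)
i=30 'c': node 3→13 (via fail)  emit P6@[30:30]
i=31 'c': node 13→13 (via fail)  emit P6@[31:31]
i=32 'a': node 13→1 (via fail)
i=33 'c': node 1→2  emit P0@[32:33],P6@[33:33]
i=34 'a': node 2→1 (via fail)
i=35 'a': node 1→9
i=36 'c': node 9→10  emit P0@[35:36],P3@[34:36],P6@[36:36]
i=37 'c': node 10→13 (via fail)  emit P6@[37:37]
i=38 'c': node 13→13 (via fail)  emit P6@[38:38]
i=39 'b': node 13→3 (via fail)
i=40 'a': node 3→4
i=41 'c': node 4→2 (via fail)  emit P0@[40:41],P6@[41:41]
i=42 'a': node 2→1 (via fail)
i=43 'b': node 1→3 (via fail)
i=44 'a': node 3→4
i=45 'a': node 4→7

All matches (sorted): [[3,4],[3,6],[7,0],[7,2],[7,3],[7,6],[8,5],[8,6],[10,0],[10,6],[14,0],[14,2],[14,3],[14,6],[15,5],[15,6],[16,6],[21,0],[21,2],[21,3],[21,6],[23,0],[23,6],[27,1],[28,0],[28,6],[30,6],[31,6],[33,0],[33,6],[36,0],[36,3],[36,6],[37,6],[38,6],[41,0],[41,6]]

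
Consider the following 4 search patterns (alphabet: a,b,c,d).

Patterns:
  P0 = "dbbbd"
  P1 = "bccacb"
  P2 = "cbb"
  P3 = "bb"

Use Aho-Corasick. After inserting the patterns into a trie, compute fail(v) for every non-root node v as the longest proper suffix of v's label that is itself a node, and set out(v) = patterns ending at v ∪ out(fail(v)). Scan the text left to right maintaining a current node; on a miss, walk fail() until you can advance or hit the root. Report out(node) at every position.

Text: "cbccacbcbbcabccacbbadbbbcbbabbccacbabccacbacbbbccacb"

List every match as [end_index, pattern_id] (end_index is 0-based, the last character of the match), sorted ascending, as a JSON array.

Build:
Trie (insert patterns):
  n0 'ε': b→6 c→12 d→1
  n1 'd': b→2
  n2 'db': b→3
  n3 'dbb': b→4
  n4 'dbbb': d→5
  n5 'dbbbd': ·  [P0 ends]
  n6 'b': b→15 c→7
  n7 'bc': c→8
  n8 'bcc': a→9
  n9 'bcca': c→10
  n10 'bccac': b→11
  n11 'bccacb': ·  [P1 ends]
  n12 'c': b→13
  n13 'cb': b→14
  n14 'cbb': ·  [P2 ends]
  n15 'bb': ·  [P3 ends]

Failure links (BFS by depth):
  fail(1) 'd': from fail(0)=0 chase 'd': 0 ⇒ 0;  out=∅∪out(0)=∅
  fail(6) 'b': from fail(0)=0 chase 'b': 0 ⇒ 0;  out=∅∪out(0)=∅
  fail(12) 'c': from fail(0)=0 chase 'c': 0 ⇒ 0;  out=∅∪out(0)=∅
  fail(2) 'db': from fail(1)=0 chase 'b': 0 ⇒ 6;  out=∅∪out(6)=∅
  fail(7) 'bc': from fail(6)=0 chase 'c': 0 ⇒ 12;  out=∅∪out(12)=∅
  fail(13) 'cb': from fail(12)=0 chase 'b': 0 ⇒ 6;  out=∅∪out(6)=∅
  fail(15) 'bb': from fail(6)=0 chase 'b': 0 ⇒ 6;  out={3}∪out(6)={3}
  fail(3) 'dbb': from fail(2)=6 chase 'b': 6 ⇒ 15;  out=∅∪out(15)={3}
  fail(8) 'bcc': from fail(7)=12 chase 'c': 12→0 ⇒ 12;  out=∅∪out(12)=∅
  fail(14) 'cbb': from fail(13)=6 chase 'b': 6 ⇒ 15;  out={2}∪out(15)={2,3}
  fail(4) 'dbbb': from fail(3)=15 chase 'b': 15→6 ⇒ 15;  out=∅∪out(15)={3}
  fail(9) 'bcca': from fail(8)=12 chase 'a': 12→0 ⇒ 0;  out=∅∪out(0)=∅
  fail(5) 'dbbbd': from fail(4)=15 chase 'd': 15→6→0 ⇒ 1;  out={0}∪out(1)={0}
  fail(10) 'bccac': from fail(9)=0 chase 'c': 0 ⇒ 12;  out=∅∪out(12)=∅
  fail(11) 'bccacb': from fail(10)=12 chase 'b': 12 ⇒ 13;  out={1}∪out(13)={1}

Run:
i=0 'c': node 0→12
i=1 'b': node 12→13
i=2 'c': node 13→7 ·f
i=3 'c': node 7→8
i=4 'a': node 8→9
i=5 'c': node 9→10
i=6 'b': node 10→11  ** P1@[1:6]
i=7 'c': node 11→7 ·f
i=8 'b': node 7→13 ·f
i=9 'b': node 13→14  ** P2@[7:9],P3@[8:9]
i=10 'c': node 14→7 ·f
i=11 'a': node 7→0 ·f
i=12 'b': node 0→6
i=13 'c': node 6→7
i=14 'c': node 7→8
i=15 'a': node 8→9
i=16 'c': node 9→10
i=17 'b': node 10→11  ** P1@[12:17]
i=18 'b': node 11→14 ·f  ** P2@[16:18],P3@[17:18]
i=19 'a': node 14→0 ·f
i=20 'd': node 0→1
i=21 'b': node 1→2
i=22 'b': node 2→3  ** P3@[21:22]
i=23 'b': node 3→4  ** P3@[22:23]
i=24 'c': node 4→7 ·f
i=25 'b': node 7→13 ·f
i=26 'b': node 13→14  ** P2@[24:26],P3@[25:26]
i=27 'a': node 14→0 ·f
i=28 'b': node 0→6
i=29 'b': node 6→15  ** P3@[28:29]
i=30 'c': node 15→7 ·f
i=31 'c': node 7→8
i=32 'a': node 8→9
i=33 'c': node 9→10
i=34 'b': node 10→11  ** P1@[29:34]
i=35 'a': node 11→0 ·f
i=36 'b': node 0→6
i=37 'c': node 6→7
i=38 'c': node 7→8
i=39 'a': node 8→9
i=40 'c': node 9→10
i=41 'b': node 10→11  ** P1@[36:41]
i=42 'a': node 11→0 ·f
i=43 'c': node 0→12
i=44 'b': node 12→13
i=45 'b': node 13→14  ** P2@[43:45],P3@[44:45]
i=46 'b': node 14→15 ·f  ** P3@[45:46]
i=47 'c': node 15→7 ·f
i=48 'c': node 7→8
i=49 'a': node 8→9
i=50 'c': node 9→10
i=51 'b': node 10→11  ** P1@[46:51]

Matches: [[6,1],[9,2],[9,3],[17,1],[18,2],[18,3],[22,3],[23,3],[26,2],[26,3],[29,3],[34,1],[41,1],[45,2],[45,3],[46,3],[51,1]]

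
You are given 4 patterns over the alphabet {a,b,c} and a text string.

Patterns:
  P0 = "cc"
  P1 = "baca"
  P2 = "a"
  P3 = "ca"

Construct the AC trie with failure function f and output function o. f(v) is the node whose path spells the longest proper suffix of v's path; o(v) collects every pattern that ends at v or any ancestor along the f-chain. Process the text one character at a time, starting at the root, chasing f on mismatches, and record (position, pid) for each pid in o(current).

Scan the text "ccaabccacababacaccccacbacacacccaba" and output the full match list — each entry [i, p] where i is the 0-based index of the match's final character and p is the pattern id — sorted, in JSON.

Construct AC machine:
Trie nodes:
  n0 'ε': a→7 b→3 c→1
  n1 'c': a→8 c→2
  n2 'cc': ·  ←P0
  n3 'b': a→4
  n4 'ba': c→5
  n5 'bac': a→6
  n6 'baca': ·  ←P1
  n7 'a': ·  ←P2
  n8 'ca': ·  ←P3

Failure links (BFS by depth):
  fail(1) 'c': from fail(0)=0 chase 'c': 0 ⇒ 0;  out=∅∪out(0)=∅
  fail(3) 'b': from fail(0)=0 chase 'b': 0 ⇒ 0;  out=∅∪out(0)=∅
  fail(7) 'a': from fail(0)=0 chase 'a': 0 ⇒ 0;  out={2}∪out(0)={2}
  fail(2) 'cc': from fail(1)=0 chase 'c': 0 ⇒ 1;  out={0}∪out(1)={0}
  fail(4) 'ba': from fail(3)=0 chase 'a': 0 ⇒ 7;  out=∅∪out(7)={2}
  fail(8) 'ca': from fail(1)=0 chase 'a': 0 ⇒ 7;  out={3}∪out(7)={2,3}
  fail(5) 'bac': from fail(4)=7 chase 'c': 7→0 ⇒ 1;  out=∅∪out(1)=∅
  fail(6) 'baca': from fail(5)=1 chase 'a': 1 ⇒ 8;  out={1}∪out(8)={1,2,3}

Text stream:
i=0 'c': node 0→1
i=1 'c': node 1→2  ** P0@[0:1]
i=2 'a': node 2→8 (fail-walked)  ** P2@[2:2],P3@[1:2]
i=3 'a': node 8→7 (fail-walked)  ** P2@[3:3]
i=4 'b': node 7→3 (fail-walked)
i=5 'c': node 3→1 (fail-walked)
i=6 'c': node 1→2  ** P0@[5:6]
i=7 'a': node 2→8 (fail-walked)  ** P2@[7:7],P3@[6:7]
i=8 'c': node 8→1 (fail-walked)
i=9 'a': node 1→8  ** P2@[9:9],P3@[8:9]
i=10 'b': node 8→3 (fail-walked)
i=11 'a': node 3→4  ** P2@[11:11]
i=12 'b': node 4→3 (fail-walked)
i=13 'a': node 3→4  ** P2@[13:13]
i=14 'c': node 4→5
i=15 'a': node 5→6  ** P1@[12:15],P2@[15:15],P3@[14:15]
i=16 'c': node 6→1 (fail-walked)
i=17 'c': node 1→2  ** P0@[16:17]
i=18 'c': node 2→2 (fail-walked)  ** P0@[17:18]
i=19 'c': node 2→2 (fail-walked)  ** P0@[18:19]
i=20 'a': node 2→8 (fail-walked)  ** P2@[20:20],P3@[19:20]
i=21 'c': node 8→1 (fail-walked)
i=22 'b': node 1→3 (fail-walked)
i=23 'a': node 3→4  ** P2@[23:23]
i=24 'c': node 4→5
i=25 'a': node 5→6  ** P1@[22:25],P2@[25:25],P3@[24:25]
i=26 'c': node 6→1 (fail-walked)
i=27 'a': node 1→8  ** P2@[27:27],P3@[26:27]
i=28 'c': node 8→1 (fail-walked)
i=29 'c': node 1→2  ** P0@[28:29]
i=30 'c': node 2→2 (fail-walked)  ** P0@[29:30]
i=31 'a': node 2→8 (fail-walked)  ** P2@[31:31],P3@[30:31]
i=32 'b': node 8→3 (fail-walked)
i=33 'a': node 3→4  ** P2@[33:33]

Result: [[1,0],[2,2],[2,3],[3,2],[6,0],[7,2],[7,3],[9,2],[9,3],[11,2],[13,2],[15,1],[15,2],[15,3],[17,0],[18,0],[19,0],[20,2],[20,3],[23,2],[25,1],[25,2],[25,3],[27,2],[27,3],[29,0],[30,0],[31,2],[31,3],[33,2]]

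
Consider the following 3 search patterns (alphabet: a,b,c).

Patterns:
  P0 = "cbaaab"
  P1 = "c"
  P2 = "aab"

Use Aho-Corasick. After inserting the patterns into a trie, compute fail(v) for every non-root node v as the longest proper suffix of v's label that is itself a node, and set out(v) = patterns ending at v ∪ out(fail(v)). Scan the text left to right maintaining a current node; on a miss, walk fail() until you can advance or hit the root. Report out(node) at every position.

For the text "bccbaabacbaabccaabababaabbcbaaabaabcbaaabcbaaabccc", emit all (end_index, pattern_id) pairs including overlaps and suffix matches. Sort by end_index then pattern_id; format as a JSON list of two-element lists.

Build automaton:
Trie nodes:
  n0 'ε': a→7 c→1
  n1 'c': b→2  [P1 ends]
  n2 'cb': a→3
  n3 'cba': a→4
  n4 'cbaa': a→5
  n5 'cbaaa': b→6
  n6 'cbaaab': ·  [P0 ends]
  n7 'a': a→8
  n8 'aa': b→9
  n9 'aab': ·  [P2 ends]

BFS fail/out derivation:
  n1('c'): parent n0 fail=0; on 'c' 0 → fail=0;  out {1}∪∅={1}
  n7('a'): parent n0 fail=0; on 'a' 0 → fail=0;  out ∅∪∅=∅
  n2('cb'): parent n1 fail=0; on 'b' 0 → fail=0;  out ∅∪∅=∅
  n8('aa'): parent n7 fail=0; on 'a' 0 → fail=7;  out ∅∪∅=∅
  n3('cba'): parent n2 fail=0; on 'a' 0 → fail=7;  out ∅∪∅=∅
  n9('aab'): parent n8 fail=7; on 'b' 7→0 → fail=0;  out {2}∪∅={2}
  n4('cbaa'): parent n3 fail=7; on 'a' 7 → fail=8;  out ∅∪∅=∅
  n5('cbaaa'): parent n4 fail=8; on 'a' 8→7 → fail=8;  out ∅∪∅=∅
  n6('cbaaab'): parent n5 fail=8; on 'b' 8 → fail=9;  out {0}∪{2}={0,2}

Text stream:
pos 0 'b': at 0
pos 1 'c': at 1  emit P1@[1:1]
pos 2 'c': at 1 ·f  emit P1@[2:2]
pos 3 'b': at 2
pos 4 'a': at 3
pos 5 'a': at 4
pos 6 'b': at 9 ·f  emit P2@[4:6]
pos 7 'a': at 7 ·f
pos 8 'c': at 1 ·f  emit P1@[8:8]
pos 9 'b': at 2
pos 10 'a': at 3
pos 11 'a': at 4
pos 12 'b': at 9 ·f  emit P2@[10:12]
pos 13 'c': at 1 ·f  emit P1@[13:13]
pos 14 'c': at 1 ·f  emit P1@[14:14]
pos 15 'a': at 7 ·f
pos 16 'a': at 8
pos 17 'b': at 9  emit P2@[15:17]
pos 18 'a': at 7 ·f
pos 19 'b': at 0 ·f
pos 20 'a': at 7
pos 21 'b': at 0 ·f
pos 22 'a': at 7
pos 23 'a': at 8
pos 24 'b': at 9  emit P2@[22:24]
pos 25 'b': at 0 ·f
pos 26 'c': at 1  emit P1@[26:26]
pos 27 'b': at 2
pos 28 'a': at 3
pos 29 'a': at 4
pos 30 'a': at 5
pos 31 'b': at 6  emit P0@[26:31],P2@[29:31]
pos 32 'a': at 7 ·f
pos 33 'a': at 8
pos 34 'b': at 9  emit P2@[32:34]
pos 35 'c': at 1 ·f  emit P1@[35:35]
pos 36 'b': at 2
pos 37 'a': at 3
pos 38 'a': at 4
pos 39 'a': at 5
pos 40 'b': at 6  emit P0@[35:40],P2@[38:40]
pos 41 'c': at 1 ·f  emit P1@[41:41]
pos 42 'b': at 2
pos 43 'a': at 3
pos 44 'a': at 4
pos 45 'a': at 5
pos 46 'b': at 6  emit P0@[41:46],P2@[44:46]
pos 47 'c': at 1 ·f  emit P1@[47:47]
pos 48 'c': at 1 ·f  emit P1@[48:48]
pos 49 'c': at 1 ·f  emit P1@[49:49]

Result: [[1,1],[2,1],[6,2],[8,1],[12,2],[13,1],[14,1],[17,2],[24,2],[26,1],[31,0],[31,2],[34,2],[35,1],[40,0],[40,2],[41,1],[46,0],[46,2],[47,1],[48,1],[49,1]]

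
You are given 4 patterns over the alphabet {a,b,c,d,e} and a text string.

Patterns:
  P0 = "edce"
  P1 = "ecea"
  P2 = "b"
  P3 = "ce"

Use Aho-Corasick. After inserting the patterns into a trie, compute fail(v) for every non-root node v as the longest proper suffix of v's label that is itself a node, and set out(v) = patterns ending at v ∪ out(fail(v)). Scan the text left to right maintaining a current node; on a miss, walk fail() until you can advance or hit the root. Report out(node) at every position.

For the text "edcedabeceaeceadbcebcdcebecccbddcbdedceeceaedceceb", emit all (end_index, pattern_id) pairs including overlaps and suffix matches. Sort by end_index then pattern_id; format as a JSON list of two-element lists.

Construct AC machine:
Trie (insert patterns):
  0='ε' goto b→8 c→9 e→1
  1='e' goto c→5 d→2
  2='ed' goto c→3
  3='edc' goto e→4
  4='edce' goto ·  ←P0
  5='ec' goto e→6
  6='ece' goto a→7
  7='ecea' goto ·  ←P1
  8='b' goto ·  ←P2
  9='c' goto e→10
  10='ce' goto ·  ←P3

BFS fail/out derivation:
  fail(1) 'e': from fail(0)=0 chase 'e': 0 ⇒ 0;  out=∅∪out(0)=∅
  fail(8) 'b': from fail(0)=0 chase 'b': 0 ⇒ 0;  out={2}∪out(0)={2}
  fail(9) 'c': from fail(0)=0 chase 'c': 0 ⇒ 0;  out=∅∪out(0)=∅
  fail(2) 'ed': from fail(1)=0 chase 'd': 0 ⇒ 0;  out=∅∪out(0)=∅
  fail(5) 'ec': from fail(1)=0 chase 'c': 0 ⇒ 9;  out=∅∪out(9)=∅
  fail(10) 'ce': from fail(9)=0 chase 'e': 0 ⇒ 1;  out={3}∪out(1)={3}
  fail(3) 'edc': from fail(2)=0 chase 'c': 0 ⇒ 9;  out=∅∪out(9)=∅
  fail(6) 'ece': from fail(5)=9 chase 'e': 9 ⇒ 10;  out=∅∪out(10)={3}
  fail(4) 'edce': from fail(3)=9 chase 'e': 9 ⇒ 10;  out={0}∪out(10)={0,3}
  fail(7) 'ecea': from fail(6)=10 chase 'a': 10→1→0 ⇒ 0;  out={1}∪out(0)={1}

Scan:
i=0 'e': node 0→1
i=1 'd': node 1→2
i=2 'c': node 2→3
i=3 'e': node 3→4  → match P0@[0:3],P3@[2:3]
i=4 'd': node 4→2 (fail-walked)
i=5 'a': node 2→0 (fail-walked)
i=6 'b': node 0→8  → match P2@[6:6]
i=7 'e': node 8→1 (fail-walked)
i=8 'c': node 1→5
i=9 'e': node 5→6  → match P3@[8:9]
i=10 'a': node 6→7  → match P1@[7:10]
i=11 'e': node 7→1 (fail-walked)
i=12 'c': node 1→5
i=13 'e': node 5→6  → match P3@[12:13]
i=14 'a': node 6→7  → match P1@[11:14]
i=15 'd': node 7→0 (fail-walked)
i=16 'b': node 0→8  → match P2@[16:16]
i=17 'c': node 8→9 (fail-walked)
i=18 'e': node 9→10  → match P3@[17:18]
i=19 'b': node 10→8 (fail-walked)  → match P2@[19:19]
i=20 'c': node 8→9 (fail-walked)
i=21 'd': node 9→0 (fail-walked)
i=22 'c': node 0→9
i=23 'e': node 9→10  → match P3@[22:23]
i=24 'b': node 10→8 (fail-walked)  → match P2@[24:24]
i=25 'e': node 8→1 (fail-walked)
i=26 'c': node 1→5
i=27 'c': node 5→9 (fail-walked)
i=28 'c': node 9→9 (fail-walked)
i=29 'b': node 9→8 (fail-walked)  → match P2@[29:29]
i=30 'd': node 8→0 (fail-walked)
i=31 'd': node 0→0
i=32 'c': node 0→9
i=33 'b': node 9→8 (fail-walked)  → match P2@[33:33]
i=34 'd': node 8→0 (fail-walked)
i=35 'e': node 0→1
i=36 'd': node 1→2
i=37 'c': node 2→3
i=38 'e': node 3→4  → match P0@[35:38],P3@[37:38]
i=39 'e': node 4→1 (fail-walked)
i=40 'c': node 1→5
i=41 'e': node 5→6  → match P3@[40:41]
i=42 'a': node 6→7  → match P1@[39:42]
i=43 'e': node 7→1 (fail-walked)
i=44 'd': node 1→2
i=45 'c': node 2→3
i=46 'e': node 3→4  → match P0@[43:46],P3@[45:46]
i=47 'c': node 4→5 (fail-walked)
i=48 'e': node 5→6  → match P3@[47:48]
i=49 'b': node 6→8 (fail-walked)  → match P2@[49:49]

Result: [[3,0],[3,3],[6,2],[9,3],[10,1],[13,3],[14,1],[16,2],[18,3],[19,2],[23,3],[24,2],[29,2],[33,2],[38,0],[38,3],[41,3],[42,1],[46,0],[46,3],[48,3],[49,2]]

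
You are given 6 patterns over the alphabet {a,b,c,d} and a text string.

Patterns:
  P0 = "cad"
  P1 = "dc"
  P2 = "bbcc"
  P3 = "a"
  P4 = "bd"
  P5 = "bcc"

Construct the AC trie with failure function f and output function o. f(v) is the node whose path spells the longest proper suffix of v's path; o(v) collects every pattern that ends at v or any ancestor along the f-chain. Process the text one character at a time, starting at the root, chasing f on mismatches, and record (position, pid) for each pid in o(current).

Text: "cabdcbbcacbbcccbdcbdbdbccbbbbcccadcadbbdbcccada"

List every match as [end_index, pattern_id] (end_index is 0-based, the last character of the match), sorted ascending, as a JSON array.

Build automaton:
Trie nodes:
  n0 'ε': a→10 b→6 c→1 d→4
  n1 'c': a→2
  n2 'ca': d→3
  n3 'cad': ·  [P0 ends]
  n4 'd': c→5
  n5 'dc': ·  [P1 ends]
  n6 'b': b→7 c→12 d→11
  n7 'bb': c→8
  n8 'bbc': c→9
  n9 'bbcc': ·  [P2 ends]
  n10 'a': ·  [P3 ends]
  n11 'bd': ·  [P4 ends]
  n12 'bc': c→13
  n13 'bcc': ·  [P5 ends]

Failure links (BFS by depth):
  n1('c'): parent n0 fail=0; on 'c' 0 → fail=0;  out ∅∪∅=∅
  n4('d'): parent n0 fail=0; on 'd' 0 → fail=0;  out ∅∪∅=∅
  n6('b'): parent n0 fail=0; on 'b' 0 → fail=0;  out ∅∪∅=∅
  n10('a'): parent n0 fail=0; on 'a' 0 → fail=0;  out {3}∪∅={3}
  n2('ca'): parent n1 fail=0; on 'a' 0 → fail=10;  out ∅∪{3}={3}
  n5('dc'): parent n4 fail=0; on 'c' 0 → fail=1;  out {1}∪∅={1}
  n7('bb'): parent n6 fail=0; on 'b' 0 → fail=6;  out ∅∪∅=∅
  n11('bd'): parent n6 fail=0; on 'd' 0 → fail=4;  out {4}∪∅={4}
  n12('bc'): parent n6 fail=0; on 'c' 0 → fail=1;  out ∅∪∅=∅
  n3('cad'): parent n2 fail=10; on 'd' 10→0 → fail=4;  out {0}∪∅={0}
  n8('bbc'): parent n7 fail=6; on 'c' 6 → fail=12;  out ∅∪∅=∅
  n13('bcc'): parent n12 fail=1; on 'c' 1→0 → fail=1;  out {5}∪∅={5}
  n9('bbcc'): parent n8 fail=12; on 'c' 12 → fail=13;  out {2}∪{5}={2,5}

Text stream:
i=0 'c': node 0→1
i=1 'a': node 1→2  ** P3@[1:1]
i=2 'b': node 2→6 (via fail)
i=3 'd': node 6→11  ** P4@[2:3]
i=4 'c': node 11→5 (via fail)  ** P1@[3:4]
i=5 'b': node 5→6 (via fail)
i=6 'b': node 6→7
i=7 'c': node 7→8
i=8 'a': node 8→2 (via fail)  ** P3@[8:8]
i=9 'c': node 2→1 (via fail)
i=10 'b': node 1→6 (via fail)
i=11 'b': node 6→7
i=12 'c': node 7→8
i=13 'c': node 8→9  ** P2@[10:13],P5@[11:13]
i=14 'c': node 9→1 (via fail)
i=15 'b': node 1→6 (via fail)
i=16 'd': node 6→11  ** P4@[15:16]
i=17 'c': node 11→5 (via fail)  ** P1@[16:17]
i=18 'b': node 5→6 (via fail)
i=19 'd': node 6→11  ** P4@[18:19]
i=20 'b': node 11→6 (via fail)
i=21 'd': node 6→11  ** P4@[20:21]
i=22 'b': node 11→6 (via fail)
i=23 'c': node 6→12
i=24 'c': node 12→13  ** P5@[22:24]
i=25 'b': node 13→6 (via fail)
i=26 'b': node 6→7
i=27 'b': node 7→7 (via fail)
i=28 'b': node 7→7 (via fail)
i=29 'c': node 7→8
i=30 'c': node 8→9  ** P2@[27:30],P5@[28:30]
i=31 'c': node 9→1 (via fail)
i=32 'a': node 1→2  ** P3@[32:32]
i=33 'd': node 2→3  ** P0@[31:33]
i=34 'c': node 3→5 (via fail)  ** P1@[33:34]
i=35 'a': node 5→2 (via fail)  ** P3@[35:35]
i=36 'd': node 2→3  ** P0@[34:36]
i=37 'b': node 3→6 (via fail)
i=38 'b': node 6→7
i=39 'd': node 7→11 (via fail)  ** P4@[38:39]
i=40 'b': node 11→6 (via fail)
i=41 'c': node 6→12
i=42 'c': node 12→13  ** P5@[40:42]
i=43 'c': node 13→1 (via fail)
i=44 'a': node 1→2  ** P3@[44:44]
i=45 'd': node 2→3  ** P0@[43:45]
i=46 'a': node 3→10 (via fail)  ** P3@[46:46]

Result: [[1,3],[3,4],[4,1],[8,3],[13,2],[13,5],[16,4],[17,1],[19,4],[21,4],[24,5],[30,2],[30,5],[32,3],[33,0],[34,1],[35,3],[36,0],[39,4],[42,5],[44,3],[45,0],[46,3]]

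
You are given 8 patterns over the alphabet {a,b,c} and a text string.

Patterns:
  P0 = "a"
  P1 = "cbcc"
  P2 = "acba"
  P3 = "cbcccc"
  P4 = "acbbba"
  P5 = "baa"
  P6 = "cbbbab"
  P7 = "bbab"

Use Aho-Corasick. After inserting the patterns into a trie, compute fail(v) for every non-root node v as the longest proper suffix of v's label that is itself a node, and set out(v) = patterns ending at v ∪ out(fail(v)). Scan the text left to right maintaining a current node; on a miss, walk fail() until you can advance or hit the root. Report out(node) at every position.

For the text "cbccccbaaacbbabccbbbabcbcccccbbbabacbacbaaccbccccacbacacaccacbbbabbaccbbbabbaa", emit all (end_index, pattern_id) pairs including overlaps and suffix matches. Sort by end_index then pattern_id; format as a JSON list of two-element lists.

Build automaton:
Trie nodes:
  0='ε' goto a→1 b→14 c→2
  1='a' goto c→6  ←P0
  2='c' goto b→3
  3='cb' goto b→17 c→4
  4='cbc' goto c→5
  5='cbcc' goto c→9  ←P1
  6='ac' goto b→7
  7='acb' goto a→8 b→11
  8='acba' goto ·  ←P2
  9='cbccc' goto c→10
  10='cbcccc' goto ·  ←P3
  11='acbb' goto b→12
  12='acbbb' goto a→13
  13='acbbba' goto ·  ←P4
  14='b' goto a→15 b→21
  15='ba' goto a→16
  16='baa' goto ·  ←P5
  17='cbb' goto b→18
  18='cbbb' goto a→19
  19='cbbba' goto b→20
  20='cbbbab' goto ·  ←P6
  21='bb' goto a→22
  22='bba' goto b→23
  23='bbab' goto ·  ←P7

BFS fail/out derivation:
  fail(1) 'a': from fail(0)=0 chase 'a': 0 ⇒ 0;  out={0}∪out(0)={0}
  fail(2) 'c': from fail(0)=0 chase 'c': 0 ⇒ 0;  out=∅∪out(0)=∅
  fail(14) 'b': from fail(0)=0 chase 'b': 0 ⇒ 0;  out=∅∪out(0)=∅
  fail(3) 'cb': from fail(2)=0 chase 'b': 0 ⇒ 14;  out=∅∪out(14)=∅
  fail(6) 'ac': from fail(1)=0 chase 'c': 0 ⇒ 2;  out=∅∪out(2)=∅
  fail(15) 'ba': from fail(14)=0 chase 'a': 0 ⇒ 1;  out=∅∪out(1)={0}
  fail(21) 'bb': from fail(14)=0 chase 'b': 0 ⇒ 14;  out=∅∪out(14)=∅
  fail(4) 'cbc': from fail(3)=14 chase 'c': 14→0 ⇒ 2;  out=∅∪out(2)=∅
  fail(7) 'acb': from fail(6)=2 chase 'b': 2 ⇒ 3;  out=∅∪out(3)=∅
  fail(16) 'baa': from fail(15)=1 chase 'a': 1→0 ⇒ 1;  out={5}∪out(1)={0,5}
  fail(17) 'cbb': from fail(3)=14 chase 'b': 14 ⇒ 21;  out=∅∪out(21)=∅
  fail(22) 'bba': from fail(21)=14 chase 'a': 14 ⇒ 15;  out=∅∪out(15)={0}
  fail(5) 'cbcc': from fail(4)=2 chase 'c': 2→0 ⇒ 2;  out={1}∪out(2)={1}
  fail(8) 'acba': from fail(7)=3 chase 'a': 3→14 ⇒ 15;  out={2}∪out(15)={0,2}
  fail(11) 'acbb': from fail(7)=3 chase 'b': 3 ⇒ 17;  out=∅∪out(17)=∅
  fail(18) 'cbbb': from fail(17)=21 chase 'b': 21→14 ⇒ 21;  out=∅∪out(21)=∅
  fail(23) 'bbab': from fail(22)=15 chase 'b': 15→1→0 ⇒ 14;  out={7}∪out(14)={7}
  fail(9) 'cbccc': from fail(5)=2 chase 'c': 2→0 ⇒ 2;  out=∅∪out(2)=∅
  fail(12) 'acbbb': from fail(11)=17 chase 'b': 17 ⇒ 18;  out=∅∪out(18)=∅
  fail(19) 'cbbba': from fail(18)=21 chase 'a': 21 ⇒ 22;  out=∅∪out(22)={0}
  fail(10) 'cbcccc': from fail(9)=2 chase 'c': 2→0 ⇒ 2;  out={3}∪out(2)={3}
  fail(13) 'acbbba': from fail(12)=18 chase 'a': 18 ⇒ 19;  out={4}∪out(19)={0,4}
  fail(20) 'cbbbab': from fail(19)=22 chase 'b': 22 ⇒ 23;  out={6}∪out(23)={6,7}

Scan:
i=0 'c': node 0→2
i=1 'b': node 2→3
i=2 'c': node 3→4
i=3 'c': node 4→5  → match P1@[0:3]
i=4 'c': node 5→9
i=5 'c': node 9→10  → match P3@[0:5]
i=6 'b': node 10→3 (fail-walked)
i=7 'a': node 3→15 (fail-walked)  → match P0@[7:7]
i=8 'a': node 15→16  → match P0@[8:8],P5@[6:8]
i=9 'a': node 16→1 (fail-walked)  → match P0@[9:9]
i=10 'c': node 1→6
i=11 'b': node 6→7
i=12 'b': node 7→11
i=13 'a': node 11→22 (fail-walked)  → match P0@[13:13]
i=14 'b': node 22→23  → match P7@[11:14]
i=15 'c': node 23→2 (fail-walked)
i=16 'c': node 2→2 (fail-walked)
i=17 'b': node 2→3
i=18 'b': node 3→17
i=19 'b': node 17→18
i=20 'a': node 18→19  → match P0@[20:20]
i=21 'b': node 19→20  → match P6@[16:21],P7@[18:21]
i=22 'c': node 20→2 (fail-walked)
i=23 'b': node 2→3
i=24 'c': node 3→4
i=25 'c': node 4→5  → match P1@[22:25]
i=26 'c': node 5→9
i=27 'c': node 9→10  → match P3@[22:27]
i=28 'c': node 10→2 (fail-walked)
i=29 'b': node 2→3
i=30 'b': node 3→17
i=31 'b': node 17→18
i=32 'a': node 18→19  → match P0@[32:32]
i=33 'b': node 19→20  → match P6@[28:33],P7@[30:33]
i=34 'a': node 20→15 (fail-walked)  → match P0@[34:34]
i=35 'c': node 15→6 (fail-walked)
i=36 'b': node 6→7
i=37 'a': node 7→8  → match P0@[37:37],P2@[34:37]
i=38 'c': node 8→6 (fail-walked)
i=39 'b': node 6→7
i=40 'a': node 7→8  → match P0@[40:40],P2@[37:40]
i=41 'a': node 8→16 (fail-walked)  → match P0@[41:41],P5@[39:41]
i=42 'c': node 16→6 (fail-walked)
i=43 'c': node 6→2 (fail-walked)
i=44 'b': node 2→3
i=45 'c': node 3→4
i=46 'c': node 4→5  → match P1@[43:46]
i=47 'c': node 5→9
i=48 'c': node 9→10  → match P3@[43:48]
i=49 'a': node 10→1 (fail-walked)  → match P0@[49:49]
i=50 'c': node 1→6
i=51 'b': node 6→7
i=52 'a': node 7→8  → match P0@[52:52],P2@[49:52]
i=53 'c': node 8→6 (fail-walked)
i=54 'a': node 6→1 (fail-walked)  → match P0@[54:54]
i=55 'c': node 1→6
i=56 'a': node 6→1 (fail-walked)  → match P0@[56:56]
i=57 'c': node 1→6
i=58 'c': node 6→2 (fail-walked)
i=59 'a': node 2→1 (fail-walked)  → match P0@[59:59]
i=60 'c': node 1→6
i=61 'b': node 6→7
i=62 'b': node 7→11
i=63 'b': node 11→12
i=64 'a': node 12→13  → match P0@[64:64],P4@[59:64]
i=65 'b': node 13→20 (fail-walked)  → match P6@[60:65],P7@[62:65]
i=66 'b': node 20→21 (fail-walked)
i=67 'a': node 21→22  → match P0@[67:67]
i=68 'c': node 22→6 (fail-walked)
i=69 'c': node 6→2 (fail-walked)
i=70 'b': node 2→3
i=71 'b': node 3→17
i=72 'b': node 17→18
i=73 'a': node 18→19  → match P0@[73:73]
i=74 'b': node 19→20  → match P6@[69:74],P7@[71:74]
i=75 'b': node 20→21 (fail-walked)
i=76 'a': node 21→22  → match P0@[76:76]
i=77 'a': node 22→16 (fail-walked)  → match P0@[77:77],P5@[75:77]

Matches: [[3,1],[5,3],[7,0],[8,0],[8,5],[9,0],[13,0],[14,7],[20,0],[21,6],[21,7],[25,1],[27,3],[32,0],[33,6],[33,7],[34,0],[37,0],[37,2],[40,0],[40,2],[41,0],[41,5],[46,1],[48,3],[49,0],[52,0],[52,2],[54,0],[56,0],[59,0],[64,0],[64,4],[65,6],[65,7],[67,0],[73,0],[74,6],[74,7],[76,0],[77,0],[77,5]]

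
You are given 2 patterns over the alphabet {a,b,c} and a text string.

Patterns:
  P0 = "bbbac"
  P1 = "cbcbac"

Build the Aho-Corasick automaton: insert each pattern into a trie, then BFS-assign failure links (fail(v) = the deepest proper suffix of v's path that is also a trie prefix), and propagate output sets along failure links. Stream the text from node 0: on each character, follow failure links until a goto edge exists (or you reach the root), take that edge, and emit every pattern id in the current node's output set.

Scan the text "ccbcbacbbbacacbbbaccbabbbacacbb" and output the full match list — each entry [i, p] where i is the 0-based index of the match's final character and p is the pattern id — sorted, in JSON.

Build automaton:
Trie nodes:
  n0 'ε': b→1 c→6
  n1 'b': b→2
  n2 'bb': b→3
  n3 'bbb': a→4
  n4 'bbba': c→5
  n5 'bbbac': ·  ←P0
  n6 'c': b→7
  n7 'cb': c→8
  n8 'cbc': b→9
  n9 'cbcb': a→10
  n10 'cbcba': c→11
  n11 'cbcbac': ·  ←P1

BFS fail/out derivation:
  fail(1) 'b': from fail(0)=0 chase 'b': 0 ⇒ 0;  out=∅∪out(0)=∅
  fail(6) 'c': from fail(0)=0 chase 'c': 0 ⇒ 0;  out=∅∪out(0)=∅
  fail(2) 'bb': from fail(1)=0 chase 'b': 0 ⇒ 1;  out=∅∪out(1)=∅
  fail(7) 'cb': from fail(6)=0 chase 'b': 0 ⇒ 1;  out=∅∪out(1)=∅
  fail(3) 'bbb': from fail(2)=1 chase 'b': 1 ⇒ 2;  out=∅∪out(2)=∅
  fail(8) 'cbc': from fail(7)=1 chase 'c': 1→0 ⇒ 6;  out=∅∪out(6)=∅
  fail(4) 'bbba': from fail(3)=2 chase 'a': 2→1→0 ⇒ 0;  out=∅∪out(0)=∅
  fail(9) 'cbcb': from fail(8)=6 chase 'b': 6 ⇒ 7;  out=∅∪out(7)=∅
  fail(5) 'bbbac': from fail(4)=0 chase 'c': 0 ⇒ 6;  out={0}∪out(6)={0}
  fail(10) 'cbcba': from fail(9)=7 chase 'a': 7→1→0 ⇒ 0;  out=∅∪out(0)=∅
  fail(11) 'cbcbac': from fail(10)=0 chase 'c': 0 ⇒ 6;  out={1}∪out(6)={1}

Text stream:
i=0 'c': node 0→6
i=1 'c': node 6→6 (via fail)
i=2 'b': node 6→7
i=3 'c': node 7→8
i=4 'b': node 8→9
i=5 'a': node 9→10
i=6 'c': node 10→11  emit P1@[1:6]
i=7 'b': node 11→7 (via fail)
i=8 'b': node 7→2 (via fail)
i=9 'b': node 2→3
i=10 'a': node 3→4
i=11 'c': node 4→5  emit P0@[7:11]
i=12 'a': node 5→0 (via fail)
i=13 'c': node 0→6
i=14 'b': node 6→7
i=15 'b': node 7→2 (via fail)
i=16 'b': node 2→3
i=17 'a': node 3→4
i=18 'c': node 4→5  emit P0@[14:18]
i=19 'c': node 5→6 (via fail)
i=20 'b': node 6→7
i=21 'a': node 7→0 (via fail)
i=22 'b': node 0→1
i=23 'b': node 1→2
i=24 'b': node 2→3
i=25 'a': node 3→4
i=26 'c': node 4→5  emit P0@[22:26]
i=27 'a': node 5→0 (via fail)
i=28 'c': node 0→6
i=29 'b': node 6→7
i=30 'b': node 7→2 (via fail)

All matches (sorted): [[6,1],[11,0],[18,0],[26,0]]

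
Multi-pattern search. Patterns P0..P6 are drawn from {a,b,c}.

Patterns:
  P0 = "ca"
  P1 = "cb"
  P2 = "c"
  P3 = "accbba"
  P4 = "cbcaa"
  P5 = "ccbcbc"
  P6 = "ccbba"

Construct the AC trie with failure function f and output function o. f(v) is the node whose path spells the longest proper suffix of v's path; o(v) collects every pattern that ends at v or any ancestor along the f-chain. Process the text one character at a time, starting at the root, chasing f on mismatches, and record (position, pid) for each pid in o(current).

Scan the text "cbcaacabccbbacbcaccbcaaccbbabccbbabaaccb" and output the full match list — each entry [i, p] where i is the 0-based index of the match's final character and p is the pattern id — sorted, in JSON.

Build automaton:
Trie (insert patterns):
  n0 'ε': a→4 c→1
  n1 'c': a→2 b→3 c→13  [P2 ends]
  n2 'ca': ·  [P0 ends]
  n3 'cb': c→10  [P1 ends]
  n4 'a': c→5
  n5 'ac': c→6
  n6 'acc': b→7
  n7 'accb': b→8
  n8 'accbb': a→9
  n9 'accbba': ·  [P3 ends]
  n10 'cbc': a→11
  n11 'cbca': a→12
  n12 'cbcaa': ·  [P4 ends]
  n13 'cc': b→14
  n14 'ccb': b→18 c→15
  n15 'ccbc': b→16
  n16 'ccbcb': c→17
  n17 'ccbcbc': ·  [P5 ends]
  n18 'ccbb': a→19
  n19 'ccbba': ·  [P6 ends]

Failure links (BFS by depth):
  fail(1) 'c': from fail(0)=0 chase 'c': 0 ⇒ 0;  out={2}∪out(0)={2}
  fail(4) 'a': from fail(0)=0 chase 'a': 0 ⇒ 0;  out=∅∪out(0)=∅
  fail(2) 'ca': from fail(1)=0 chase 'a': 0 ⇒ 4;  out={0}∪out(4)={0}
  fail(3) 'cb': from fail(1)=0 chase 'b': 0 ⇒ 0;  out={1}∪out(0)={1}
  fail(5) 'ac': from fail(4)=0 chase 'c': 0 ⇒ 1;  out=∅∪out(1)={2}
  fail(13) 'cc': from fail(1)=0 chase 'c': 0 ⇒ 1;  out=∅∪out(1)={2}
  fail(6) 'acc': from fail(5)=1 chase 'c': 1 ⇒ 13;  out=∅∪out(13)={2}
  fail(10) 'cbc': from fail(3)=0 chase 'c': 0 ⇒ 1;  out=∅∪out(1)={2}
  fail(14) 'ccb': from fail(13)=1 chase 'b': 1 ⇒ 3;  out=∅∪out(3)={1}
  fail(7) 'accb': from fail(6)=13 chase 'b': 13 ⇒ 14;  out=∅∪out(14)={1}
  fail(11) 'cbca': from fail(10)=1 chase 'a': 1 ⇒ 2;  out=∅∪out(2)={0}
  fail(15) 'ccbc': from fail(14)=3 chase 'c': 3 ⇒ 10;  out=∅∪out(10)={2}
  fail(18) 'ccbb': from fail(14)=3 chase 'b': 3→0 ⇒ 0;  out=∅∪out(0)=∅
  fail(8) 'accbb': from fail(7)=14 chase 'b': 14 ⇒ 18;  out=∅∪out(18)=∅
  fail(12) 'cbcaa': from fail(11)=2 chase 'a': 2→4→0 ⇒ 4;  out={4}∪out(4)={4}
  fail(16) 'ccbcb': from fail(15)=10 chase 'b': 10→1 ⇒ 3;  out=∅∪out(3)={1}
  fail(19) 'ccbba': from fail(18)=0 chase 'a': 0 ⇒ 4;  out={6}∪out(4)={6}
  fail(9) 'accbba': from fail(8)=18 chase 'a': 18 ⇒ 19;  out={3}∪out(19)={3,6}
  fail(17) 'ccbcbc': from fail(16)=3 chase 'c': 3 ⇒ 10;  out={5}∪out(10)={2,5}

Text stream:
pos 0 'c': at 1  emit P2@[0:0]
pos 1 'b': at 3  emit P1@[0:1]
pos 2 'c': at 10  emit P2@[2:2]
pos 3 'a': at 11  emit P0@[2:3]
pos 4 'a': at 12  emit P4@[0:4]
pos 5 'c': at 5 (via fail)  emit P2@[5:5]
pos 6 'a': at 2 (via fail)  emit P0@[5:6]
pos 7 'b': at 0 (via fail)
pos 8 'c': at 1  emit P2@[8:8]
pos 9 'c': at 13  emit P2@[9:9]
pos 10 'b': at 14  emit P1@[9:10]
pos 11 'b': at 18
pos 12 'a': at 19  emit P6@[8:12]
pos 13 'c': at 5 (via fail)  emit P2@[13:13]
pos 14 'b': at 3 (via fail)  emit P1@[13:14]
pos 15 'c': at 10  emit P2@[15:15]
pos 16 'a': at 11  emit P0@[15:16]
pos 17 'c': at 5 (via fail)  emit P2@[17:17]
pos 18 'c': at 6  emit P2@[18:18]
pos 19 'b': at 7  emit P1@[18:19]
pos 20 'c': at 15 (via fail)  emit P2@[20:20]
pos 21 'a': at 11 (via fail)  emit P0@[20:21]
pos 22 'a': at 12  emit P4@[18:22]
pos 23 'c': at 5 (via fail)  emit P2@[23:23]
pos 24 'c': at 6  emit P2@[24:24]
pos 25 'b': at 7  emit P1@[24:25]
pos 26 'b': at 8
pos 27 'a': at 9  emit P3@[22:27],P6@[23:27]
pos 28 'b': at 0 (via fail)
pos 29 'c': at 1  emit P2@[29:29]
pos 30 'c': at 13  emit P2@[30:30]
pos 31 'b': at 14  emit P1@[30:31]
pos 32 'b': at 18
pos 33 'a': at 19  emit P6@[29:33]
pos 34 'b': at 0 (via fail)
pos 35 'a': at 4
pos 36 'a': at 4 (via fail)
pos 37 'c': at 5  emit P2@[37:37]
pos 38 'c': at 6  emit P2@[38:38]
pos 39 'b': at 7  emit P1@[38:39]

Matches: [[0,2],[1,1],[2,2],[3,0],[4,4],[5,2],[6,0],[8,2],[9,2],[10,1],[12,6],[13,2],[14,1],[15,2],[16,0],[17,2],[18,2],[19,1],[20,2],[21,0],[22,4],[23,2],[24,2],[25,1],[27,3],[27,6],[29,2],[30,2],[31,1],[33,6],[37,2],[38,2],[39,1]]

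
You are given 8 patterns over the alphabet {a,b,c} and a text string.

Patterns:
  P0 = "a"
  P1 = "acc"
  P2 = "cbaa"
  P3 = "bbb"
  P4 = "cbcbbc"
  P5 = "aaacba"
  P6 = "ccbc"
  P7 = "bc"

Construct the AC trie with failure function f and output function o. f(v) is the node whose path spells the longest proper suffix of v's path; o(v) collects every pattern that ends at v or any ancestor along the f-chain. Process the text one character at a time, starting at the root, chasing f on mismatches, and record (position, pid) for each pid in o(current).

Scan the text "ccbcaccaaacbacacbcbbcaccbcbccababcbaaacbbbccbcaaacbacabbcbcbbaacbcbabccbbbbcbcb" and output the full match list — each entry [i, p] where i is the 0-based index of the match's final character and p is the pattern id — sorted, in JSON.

Construct AC machine:
Trie (insert patterns):
  0='ε' goto a→1 b→8 c→4
  1='a' goto a→15 c→2  ←P0
  2='ac' goto c→3
  3='acc' goto ·  ←P1
  4='c' goto b→5 c→20
  5='cb' goto a→6 c→11
  6='cba' goto a→7
  7='cbaa' goto ·  ←P2
  8='b' goto b→9 c→23
  9='bb' goto b→10
  10='bbb' goto ·  ←P3
  11='cbc' goto b→12
  12='cbcb' goto b→13
  13='cbcbb' goto c→14
  14='cbcbbc' goto ·  ←P4
  15='aa' goto a→16
  16='aaa' goto c→17
  17='aaac' goto b→18
  18='aaacb' goto a→19
  19='aaacba' goto ·  ←P5
  20='cc' goto b→21
  21='ccb' goto c→22
  22='ccbc' goto ·  ←P6
  23='bc' goto ·  ←P7

BFS fail/out derivation:
  n1('a'): parent n0 fail=0; on 'a' 0 → fail=0;  out {0}∪∅={0}
  n4('c'): parent n0 fail=0; on 'c' 0 → fail=0;  out ∅∪∅=∅
  n8('b'): parent n0 fail=0; on 'b' 0 → fail=0;  out ∅∪∅=∅
  n2('ac'): parent n1 fail=0; on 'c' 0 → fail=4;  out ∅∪∅=∅
  n5('cb'): parent n4 fail=0; on 'b' 0 → fail=8;  out ∅∪∅=∅
  n9('bb'): parent n8 fail=0; on 'b' 0 → fail=8;  out ∅∪∅=∅
  n15('aa'): parent n1 fail=0; on 'a' 0 → fail=1;  out ∅∪{0}={0}
  n20('cc'): parent n4 fail=0; on 'c' 0 → fail=4;  out ∅∪∅=∅
  n23('bc'): parent n8 fail=0; on 'c' 0 → fail=4;  out {7}∪∅={7}
  n3('acc'): parent n2 fail=4; on 'c' 4 → fail=20;  out {1}∪∅={1}
  n6('cba'): parent n5 fail=8; on 'a' 8→0 → fail=1;  out ∅∪{0}={0}
  n10('bbb'): parent n9 fail=8; on 'b' 8 → fail=9;  out {3}∪∅={3}
  n11('cbc'): parent n5 fail=8; on 'c' 8 → fail=23;  out ∅∪{7}={7}
  n16('aaa'): parent n15 fail=1; on 'a' 1 → fail=15;  out ∅∪{0}={0}
  n21('ccb'): parent n20 fail=4; on 'b' 4 → fail=5;  out ∅∪∅=∅
  n7('cbaa'): parent n6 fail=1; on 'a' 1 → fail=15;  out {2}∪{0}={0,2}
  n12('cbcb'): parent n11 fail=23; on 'b' 23→4 → fail=5;  out ∅∪∅=∅
  n17('aaac'): parent n16 fail=15; on 'c' 15→1 → fail=2;  out ∅∪∅=∅
  n22('ccbc'): parent n21 fail=5; on 'c' 5 → fail=11;  out {6}∪{7}={6,7}
  n13('cbcbb'): parent n12 fail=5; on 'b' 5→8 → fail=9;  out ∅∪∅=∅
  n18('aaacb'): parent n17 fail=2; on 'b' 2→4 → fail=5;  out ∅∪∅=∅
  n14('cbcbbc'): parent n13 fail=9; on 'c' 9→8 → fail=23;  out {4}∪{7}={4,7}
  n19('aaacba'): parent n18 fail=5; on 'a' 5 → fail=6;  out {5}∪{0}={0,5}

Run:
pos 0 'c': at 4
pos 1 'c': at 20
pos 2 'b': at 21
pos 3 'c': at 22  ** P6@[0:3],P7@[2:3]
pos 4 'a': at 1 ·f  ** P0@[4:4]
pos 5 'c': at 2
pos 6 'c': at 3  ** P1@[4:6]
pos 7 'a': at 1 ·f  ** P0@[7:7]
pos 8 'a': at 15  ** P0@[8:8]
pos 9 'a': at 16  ** P0@[9:9]
pos 10 'c': at 17
pos 11 'b': at 18
pos 12 'a': at 19  ** P0@[12:12],P5@[7:12]
pos 13 'c': at 2 ·f
pos 14 'a': at 1 ·f  ** P0@[14:14]
pos 15 'c': at 2
pos 16 'b': at 5 ·f
pos 17 'c': at 11  ** P7@[16:17]
pos 18 'b': at 12
pos 19 'b': at 13
pos 20 'c': at 14  ** P4@[15:20],P7@[19:20]
pos 21 'a': at 1 ·f  ** P0@[21:21]
pos 22 'c': at 2
pos 23 'c': at 3  ** P1@[21:23]
pos 24 'b': at 21 ·f
pos 25 'c': at 22  ** P6@[22:25],P7@[24:25]
pos 26 'b': at 12 ·f
pos 27 'c': at 11 ·f  ** P7@[26:27]
pos 28 'c': at 20 ·f
pos 29 'a': at 1 ·f  ** P0@[29:29]
pos 30 'b': at 8 ·f
pos 31 'a': at 1 ·f  ** P0@[31:31]
pos 32 'b': at 8 ·f
pos 33 'c': at 23  ** P7@[32:33]
pos 34 'b': at 5 ·f
pos 35 'a': at 6  ** P0@[35:35]
pos 36 'a': at 7  ** P0@[36:36],P2@[33:36]
pos 37 'a': at 16 ·f  ** P0@[37:37]
pos 38 'c': at 17
pos 39 'b': at 18
pos 40 'b': at 9 ·f
pos 41 'b': at 10  ** P3@[39:41]
pos 42 'c': at 23 ·f  ** P7@[41:42]
pos 43 'c': at 20 ·f
pos 44 'b': at 21
pos 45 'c': at 22  ** P6@[42:45],P7@[44:45]
pos 46 'a': at 1 ·f  ** P0@[46:46]
pos 47 'a': at 15  ** P0@[47:47]
pos 48 'a': at 16  ** P0@[48:48]
pos 49 'c': at 17
pos 50 'b': at 18
pos 51 'a': at 19  ** P0@[51:51],P5@[46:51]
pos 52 'c': at 2 ·f
pos 53 'a': at 1 ·f  ** P0@[53:53]
pos 54 'b': at 8 ·f
pos 55 'b': at 9
pos 56 'c': at 23 ·f  ** P7@[55:56]
pos 57 'b': at 5 ·f
pos 58 'c': at 11  ** P7@[57:58]
pos 59 'b': at 12
pos 60 'b': at 13
pos 61 'a': at 1 ·f  ** P0@[61:61]
pos 62 'a': at 15  ** P0@[62:62]
pos 63 'c': at 2 ·f
pos 64 'b': at 5 ·f
pos 65 'c': at 11  ** P7@[64:65]
pos 66 'b': at 12
pos 67 'a': at 6 ·f  ** P0@[67:67]
pos 68 'b': at 8 ·f
pos 69 'c': at 23  ** P7@[68:69]
pos 70 'c': at 20 ·f
pos 71 'b': at 21
pos 72 'b': at 9 ·f
pos 73 'b': at 10  ** P3@[71:73]
pos 74 'b': at 10 ·f  ** P3@[72:74]
pos 75 'c': at 23 ·f  ** P7@[74:75]
pos 76 'b': at 5 ·f
pos 77 'c': at 11  ** P7@[76:77]
pos 78 'b': at 12

All matches (sorted): [[3,6],[3,7],[4,0],[6,1],[7,0],[8,0],[9,0],[12,0],[12,5],[14,0],[17,7],[20,4],[20,7],[21,0],[23,1],[25,6],[25,7],[27,7],[29,0],[31,0],[33,7],[35,0],[36,0],[36,2],[37,0],[41,3],[42,7],[45,6],[45,7],[46,0],[47,0],[48,0],[51,0],[51,5],[53,0],[56,7],[58,7],[61,0],[62,0],[65,7],[67,0],[69,7],[73,3],[74,3],[75,7],[77,7]]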